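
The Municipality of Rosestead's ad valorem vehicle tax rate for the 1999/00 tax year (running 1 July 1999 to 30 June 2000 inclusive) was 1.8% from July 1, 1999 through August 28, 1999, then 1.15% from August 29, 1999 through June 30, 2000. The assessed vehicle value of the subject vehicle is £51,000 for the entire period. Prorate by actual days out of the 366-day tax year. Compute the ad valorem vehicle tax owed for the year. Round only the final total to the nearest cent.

July 1 – August 28, 1999: 59 days at 1.8% → £51,000 × 1.8% × 59/366 = £147.9836
August 29, 1999 – June 30, 2000: 307 days at 1.15% → £51,000 × 1.15% × 307/366 = £491.9549
Total = £639.9385

£639.94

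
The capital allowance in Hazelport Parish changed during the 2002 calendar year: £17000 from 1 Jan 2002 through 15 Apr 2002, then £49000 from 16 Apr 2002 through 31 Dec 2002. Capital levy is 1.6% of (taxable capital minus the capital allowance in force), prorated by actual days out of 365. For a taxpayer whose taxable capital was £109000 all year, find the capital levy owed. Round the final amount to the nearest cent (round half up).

£1107.29

1 Jan – 15 Apr 2002: 105 days, exemption £17000 → (£109000 − £17000) × 1.6% × 105/365 = £423.4521
16 Apr – 31 Dec 2002: 260 days, exemption £49000 → (£109000 − £49000) × 1.6% × 260/365 = £683.8356
Total = £1107.2877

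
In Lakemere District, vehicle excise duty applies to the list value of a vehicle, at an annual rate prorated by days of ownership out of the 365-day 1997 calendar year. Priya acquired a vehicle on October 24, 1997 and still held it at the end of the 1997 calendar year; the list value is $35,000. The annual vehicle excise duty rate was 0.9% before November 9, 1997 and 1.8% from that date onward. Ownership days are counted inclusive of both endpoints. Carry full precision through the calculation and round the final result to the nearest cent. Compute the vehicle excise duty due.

$105.29

October 24 – November 8, 1997: 16 days at 0.9% → $35,000 × 0.9% × 16/365 = $13.8082
November 9 – December 31, 1997: 53 days at 1.8% → $35,000 × 1.8% × 53/365 = $91.4795
Total = $105.2877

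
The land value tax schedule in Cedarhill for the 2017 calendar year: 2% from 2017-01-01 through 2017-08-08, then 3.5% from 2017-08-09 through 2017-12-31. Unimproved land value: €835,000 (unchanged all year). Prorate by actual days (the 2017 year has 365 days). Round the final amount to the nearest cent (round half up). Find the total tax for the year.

2017-01-01 to 2017-08-08: 220 days at 2% → €835,000 × 2% × 220/365 = €10,065.7534
2017-08-09 to 2017-12-31: 145 days at 3.5% → €835,000 × 3.5% × 145/365 = €11,609.9315
Total = €21,675.6849

€21,675.68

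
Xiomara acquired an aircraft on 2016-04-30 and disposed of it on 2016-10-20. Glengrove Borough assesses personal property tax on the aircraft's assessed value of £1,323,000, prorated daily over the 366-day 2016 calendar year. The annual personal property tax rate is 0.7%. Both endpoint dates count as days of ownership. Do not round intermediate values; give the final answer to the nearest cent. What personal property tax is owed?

£4,402.77

Days held (2016-04-30 to 2016-10-20): 174 out of 366
Tax = £1,323,000 × 0.7% × 174/366 = £4,402.7705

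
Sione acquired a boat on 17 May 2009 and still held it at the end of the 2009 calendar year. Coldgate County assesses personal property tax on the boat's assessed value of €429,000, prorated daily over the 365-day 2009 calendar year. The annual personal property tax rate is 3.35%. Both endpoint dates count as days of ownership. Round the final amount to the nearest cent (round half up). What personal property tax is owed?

Days held (17 May – 31 December 2009): 229 out of 365
Tax = €429,000 × 3.35% × 229/365 = €9,016.6397

€9,016.64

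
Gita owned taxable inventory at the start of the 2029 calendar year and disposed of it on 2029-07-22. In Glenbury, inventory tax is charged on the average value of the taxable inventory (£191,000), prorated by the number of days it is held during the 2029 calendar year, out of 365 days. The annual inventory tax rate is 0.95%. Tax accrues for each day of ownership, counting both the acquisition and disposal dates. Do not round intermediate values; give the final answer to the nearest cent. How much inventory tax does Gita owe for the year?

Days held (2029-01-01 to 2029-07-22): 203 out of 365
Tax = £191,000 × 0.95% × 203/365 = £1,009.1603

£1,009.16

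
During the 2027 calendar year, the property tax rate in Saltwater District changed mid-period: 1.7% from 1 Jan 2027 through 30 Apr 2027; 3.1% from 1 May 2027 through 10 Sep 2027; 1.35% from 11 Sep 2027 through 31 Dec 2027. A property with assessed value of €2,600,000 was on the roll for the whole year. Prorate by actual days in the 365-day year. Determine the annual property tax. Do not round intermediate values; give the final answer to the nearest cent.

€54,671.23

1 Jan – 30 Apr 2027: 120 days at 1.7% → €2,600,000 × 1.7% × 120/365 = €14,531.5068
1 May – 10 Sep 2027: 133 days at 3.1% → €2,600,000 × 3.1% × 133/365 = €29,369.3151
11 Sep – 31 Dec 2027: 112 days at 1.35% → €2,600,000 × 1.35% × 112/365 = €10,770.4110
Total = €54,671.2329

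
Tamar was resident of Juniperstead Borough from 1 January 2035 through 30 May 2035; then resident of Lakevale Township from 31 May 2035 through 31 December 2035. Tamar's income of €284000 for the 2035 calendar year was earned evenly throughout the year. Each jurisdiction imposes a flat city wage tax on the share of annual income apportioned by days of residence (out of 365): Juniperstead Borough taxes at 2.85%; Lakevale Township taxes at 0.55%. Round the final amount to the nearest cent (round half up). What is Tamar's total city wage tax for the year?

€4246.38

Juniperstead Borough, 1 January – 30 May 2035: 150 days → €284000 × 2.85% × 150/365 = €3326.3014
Lakevale Township, 31 May – 31 December 2035: 215 days → €284000 × 0.55% × 215/365 = €920.0822
Total = €4246.3836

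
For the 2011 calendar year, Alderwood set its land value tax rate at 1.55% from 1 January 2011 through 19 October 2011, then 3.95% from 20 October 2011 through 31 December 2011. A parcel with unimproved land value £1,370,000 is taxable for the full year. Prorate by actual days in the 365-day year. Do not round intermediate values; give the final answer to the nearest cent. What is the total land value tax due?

1 January – 19 October 2011: 292 days at 1.55% → £1,370,000 × 1.55% × 292/365 = £16,988.0000
20 October – 31 December 2011: 73 days at 3.95% → £1,370,000 × 3.95% × 73/365 = £10,823.0000
Total = £27,811.0000

£27,811.00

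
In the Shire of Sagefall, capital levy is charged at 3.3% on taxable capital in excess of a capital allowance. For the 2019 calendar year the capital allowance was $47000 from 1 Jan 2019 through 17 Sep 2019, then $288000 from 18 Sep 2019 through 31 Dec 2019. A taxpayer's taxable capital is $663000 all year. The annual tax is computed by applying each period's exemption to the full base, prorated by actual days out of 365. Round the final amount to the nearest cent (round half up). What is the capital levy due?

$18040.15

1 Jan – 17 Sep 2019: 260 days, exemption $47000 → ($663000 − $47000) × 3.3% × 260/365 = $14480.2192
18 Sep – 31 Dec 2019: 105 days, exemption $288000 → ($663000 − $288000) × 3.3% × 105/365 = $3559.9315
Total = $18040.1507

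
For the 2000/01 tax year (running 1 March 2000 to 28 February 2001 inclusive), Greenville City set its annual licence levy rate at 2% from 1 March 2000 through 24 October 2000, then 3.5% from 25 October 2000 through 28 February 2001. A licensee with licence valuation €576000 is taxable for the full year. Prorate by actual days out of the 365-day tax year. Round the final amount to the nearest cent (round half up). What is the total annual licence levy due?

1 March – 24 October 2000: 238 days at 2% → €576000 × 2% × 238/365 = €7511.6712
25 October 2000 – 28 February 2001: 127 days at 3.5% → €576000 × 3.5% × 127/365 = €7014.5753
Total = €14526.2466

€14526.25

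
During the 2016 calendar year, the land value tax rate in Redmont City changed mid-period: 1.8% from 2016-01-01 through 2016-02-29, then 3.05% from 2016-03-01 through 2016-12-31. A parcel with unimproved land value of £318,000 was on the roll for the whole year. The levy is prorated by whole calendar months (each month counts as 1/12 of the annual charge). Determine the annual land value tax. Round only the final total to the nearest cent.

2016-01-01 to 2016-02-29: 2 months at 1.8% → £318,000 × 1.8% × 2/12 = £954.0000
2016-03-01 to 2016-12-31: 10 months at 3.05% → £318,000 × 3.05% × 10/12 = £8,082.5000
Total = £9,036.5000

£9,036.50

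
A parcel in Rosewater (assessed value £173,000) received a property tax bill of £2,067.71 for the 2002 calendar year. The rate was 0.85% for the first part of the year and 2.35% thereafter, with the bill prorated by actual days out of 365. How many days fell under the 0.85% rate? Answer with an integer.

281 days

Let d = days at the first rate; then 365 − d days at the second rate.
£173,000 × [0.85%·d + 2.35%·(365−d)] / 365 = £2,067.71
Solving gives d = 281, so the new rate took effect on 9 Oct 2002.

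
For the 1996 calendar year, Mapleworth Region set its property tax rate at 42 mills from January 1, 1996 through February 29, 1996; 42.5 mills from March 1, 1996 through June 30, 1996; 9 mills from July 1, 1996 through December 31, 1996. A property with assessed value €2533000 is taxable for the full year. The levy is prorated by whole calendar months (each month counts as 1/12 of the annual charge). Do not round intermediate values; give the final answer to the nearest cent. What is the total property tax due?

€65013.67

January 1 – February 29, 1996: 2 months at 42 mills → €2533000 × 4.2% × 2/12 = €17731.0000
March 1 – June 30, 1996: 4 months at 42.5 mills → €2533000 × 4.25% × 4/12 = €35884.1667
July 1 – December 31, 1996: 6 months at 9 mills → €2533000 × 0.9% × 6/12 = €11398.5000
Total = €65013.6667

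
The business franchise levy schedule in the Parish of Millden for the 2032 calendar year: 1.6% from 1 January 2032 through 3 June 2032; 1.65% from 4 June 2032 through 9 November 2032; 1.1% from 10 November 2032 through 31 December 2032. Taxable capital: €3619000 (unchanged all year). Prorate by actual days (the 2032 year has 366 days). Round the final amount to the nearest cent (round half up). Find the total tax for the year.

€56119.22

1 January – 3 June 2032: 155 days at 1.6% → €3619000 × 1.6% × 155/366 = €24522.1858
4 June – 9 November 2032: 159 days at 1.65% → €3619000 × 1.65% × 159/366 = €25941.1107
10 November – 31 December 2032: 52 days at 1.1% → €3619000 × 1.1% × 52/366 = €5655.9235
Total = €56119.2199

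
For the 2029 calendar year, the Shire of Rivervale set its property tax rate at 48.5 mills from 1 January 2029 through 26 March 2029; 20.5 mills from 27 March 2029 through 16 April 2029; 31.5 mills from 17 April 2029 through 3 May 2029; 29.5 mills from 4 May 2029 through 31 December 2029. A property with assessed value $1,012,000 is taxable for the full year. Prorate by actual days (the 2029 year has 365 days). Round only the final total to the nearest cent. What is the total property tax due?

1 January – 26 March 2029: 85 days at 48.5 mills → $1,012,000 × 4.85% × 85/365 = $11,430.0548
27 March – 16 April 2029: 21 days at 20.5 mills → $1,012,000 × 2.05% × 21/365 = $1,193.6055
17 April – 3 May 2029: 17 days at 31.5 mills → $1,012,000 × 3.15% × 17/365 = $1,484.7288
4 May – 31 December 2029: 242 days at 29.5 mills → $1,012,000 × 2.95% × 242/365 = $19,793.6110
Total = $33,902.0000

$33,902.00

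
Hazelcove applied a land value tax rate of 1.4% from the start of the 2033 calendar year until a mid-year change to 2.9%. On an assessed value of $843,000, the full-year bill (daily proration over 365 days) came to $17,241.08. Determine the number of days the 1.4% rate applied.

Let d = days at the first rate; then 365 − d days at the second rate.
$843,000 × [1.4%·d + 2.9%·(365−d)] / 365 = $17,241.08
Solving gives d = 208, so the new rate took effect on 28 Jul 2033.

208 days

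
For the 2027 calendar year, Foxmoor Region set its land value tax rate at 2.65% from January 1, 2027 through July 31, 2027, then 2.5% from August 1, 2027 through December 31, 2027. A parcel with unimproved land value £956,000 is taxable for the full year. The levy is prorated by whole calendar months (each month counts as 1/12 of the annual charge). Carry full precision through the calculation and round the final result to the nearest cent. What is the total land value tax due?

£24,736.50

January 1 – July 31, 2027: 7 months at 2.65% → £956,000 × 2.65% × 7/12 = £14,778.1667
August 1 – December 31, 2027: 5 months at 2.5% → £956,000 × 2.5% × 5/12 = £9,958.3333
Total = £24,736.5000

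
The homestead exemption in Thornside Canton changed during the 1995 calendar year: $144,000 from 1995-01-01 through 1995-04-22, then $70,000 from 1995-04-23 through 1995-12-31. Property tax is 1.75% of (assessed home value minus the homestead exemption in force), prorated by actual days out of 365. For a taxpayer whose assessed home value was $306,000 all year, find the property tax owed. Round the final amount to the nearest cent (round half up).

1995-01-01 to 1995-04-22: 112 days, exemption $144,000 → ($306,000 − $144,000) × 1.75% × 112/365 = $869.9178
1995-04-23 to 1995-12-31: 253 days, exemption $70,000 → ($306,000 − $70,000) × 1.75% × 253/365 = $2,862.7123
Total = $3,732.6301

$3,732.63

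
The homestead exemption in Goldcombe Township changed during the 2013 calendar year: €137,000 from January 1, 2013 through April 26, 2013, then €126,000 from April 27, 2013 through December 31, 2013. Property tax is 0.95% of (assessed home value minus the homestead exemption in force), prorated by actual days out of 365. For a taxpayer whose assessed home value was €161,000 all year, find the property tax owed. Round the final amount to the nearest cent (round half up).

January 1 – April 26, 2013: 116 days, exemption €137,000 → (€161,000 − €137,000) × 0.95% × 116/365 = €72.4603
April 27 – December 31, 2013: 249 days, exemption €126,000 → (€161,000 − €126,000) × 0.95% × 249/365 = €226.8288
Total = €299.2890

€299.29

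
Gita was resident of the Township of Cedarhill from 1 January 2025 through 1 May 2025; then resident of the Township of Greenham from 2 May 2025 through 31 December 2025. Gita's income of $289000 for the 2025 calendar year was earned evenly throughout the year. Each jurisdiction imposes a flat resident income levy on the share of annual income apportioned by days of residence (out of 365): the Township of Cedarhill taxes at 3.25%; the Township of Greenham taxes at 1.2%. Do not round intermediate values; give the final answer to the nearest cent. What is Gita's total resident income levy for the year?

$5432.01

The Township of Cedarhill, 1 January – 1 May 2025: 121 days → $289000 × 3.25% × 121/365 = $3113.6781
The Township of Greenham, 2 May – 31 December 2025: 244 days → $289000 × 1.2% × 244/365 = $2318.3342
Total = $5432.0123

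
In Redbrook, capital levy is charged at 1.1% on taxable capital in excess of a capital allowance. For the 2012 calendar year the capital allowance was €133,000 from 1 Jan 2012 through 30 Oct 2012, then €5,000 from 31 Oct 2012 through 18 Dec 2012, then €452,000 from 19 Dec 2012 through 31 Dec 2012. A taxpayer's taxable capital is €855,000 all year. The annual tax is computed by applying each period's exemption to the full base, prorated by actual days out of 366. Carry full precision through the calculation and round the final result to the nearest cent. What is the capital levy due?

€8,005.87

1 Jan – 30 Oct 2012: 304 days, exemption €133,000 → (€855,000 − €133,000) × 1.1% × 304/366 = €6,596.6339
31 Oct – 18 Dec 2012: 49 days, exemption €5,000 → (€855,000 − €5,000) × 1.1% × 49/366 = €1,251.7760
19 Dec – 31 Dec 2012: 13 days, exemption €452,000 → (€855,000 − €452,000) × 1.1% × 13/366 = €157.4563
Total = €8,005.8661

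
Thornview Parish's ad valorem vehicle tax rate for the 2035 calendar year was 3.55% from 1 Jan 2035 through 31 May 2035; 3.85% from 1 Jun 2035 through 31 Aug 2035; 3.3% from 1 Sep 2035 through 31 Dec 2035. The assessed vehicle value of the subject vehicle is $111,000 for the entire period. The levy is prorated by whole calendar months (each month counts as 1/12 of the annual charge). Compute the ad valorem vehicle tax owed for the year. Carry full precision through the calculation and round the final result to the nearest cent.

$3,931.25

1 Jan – 31 May 2035: 5 months at 3.55% → $111,000 × 3.55% × 5/12 = $1,641.8750
1 Jun – 31 Aug 2035: 3 months at 3.85% → $111,000 × 3.85% × 3/12 = $1,068.3750
1 Sep – 31 Dec 2035: 4 months at 3.3% → $111,000 × 3.3% × 4/12 = $1,221.0000
Total = $3,931.2500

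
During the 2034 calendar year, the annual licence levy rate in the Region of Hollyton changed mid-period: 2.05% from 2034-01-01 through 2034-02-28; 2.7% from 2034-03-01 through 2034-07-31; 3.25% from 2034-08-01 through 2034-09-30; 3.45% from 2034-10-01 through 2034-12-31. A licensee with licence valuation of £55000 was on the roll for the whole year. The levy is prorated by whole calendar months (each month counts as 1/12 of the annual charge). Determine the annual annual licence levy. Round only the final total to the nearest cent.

£1578.96

2034-01-01 to 2034-02-28: 2 months at 2.05% → £55000 × 2.05% × 2/12 = £187.9167
2034-03-01 to 2034-07-31: 5 months at 2.7% → £55000 × 2.7% × 5/12 = £618.7500
2034-08-01 to 2034-09-30: 2 months at 3.25% → £55000 × 3.25% × 2/12 = £297.9167
2034-10-01 to 2034-12-31: 3 months at 3.45% → £55000 × 3.45% × 3/12 = £474.3750
Total = £1578.9583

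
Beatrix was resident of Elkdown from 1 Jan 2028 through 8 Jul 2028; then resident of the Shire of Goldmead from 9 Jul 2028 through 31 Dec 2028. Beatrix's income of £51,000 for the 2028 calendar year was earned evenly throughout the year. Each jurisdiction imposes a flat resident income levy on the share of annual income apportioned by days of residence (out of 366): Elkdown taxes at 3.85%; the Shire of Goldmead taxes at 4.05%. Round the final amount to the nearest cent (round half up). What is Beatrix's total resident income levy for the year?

Elkdown, 1 Jan – 8 Jul 2028: 190 days → £51,000 × 3.85% × 190/366 = £1,019.3033
The Shire of Goldmead, 9 Jul – 31 Dec 2028: 176 days → £51,000 × 4.05% × 176/366 = £993.2459
Total = £2,012.5492

£2,012.55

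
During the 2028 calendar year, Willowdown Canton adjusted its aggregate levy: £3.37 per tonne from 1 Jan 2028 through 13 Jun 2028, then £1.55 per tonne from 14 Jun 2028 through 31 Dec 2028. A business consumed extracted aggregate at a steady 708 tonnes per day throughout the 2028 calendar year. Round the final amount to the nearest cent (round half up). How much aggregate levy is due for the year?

1 Jan – 13 Jun 2028: 165 days × 708 tonnes/day = 116,820 tonnes at £3.37/tonne → £393,683.40
14 Jun – 31 Dec 2028: 201 days × 708 tonnes/day = 142,308 tonnes at £1.55/tonne → £220,577.40

£614,260.80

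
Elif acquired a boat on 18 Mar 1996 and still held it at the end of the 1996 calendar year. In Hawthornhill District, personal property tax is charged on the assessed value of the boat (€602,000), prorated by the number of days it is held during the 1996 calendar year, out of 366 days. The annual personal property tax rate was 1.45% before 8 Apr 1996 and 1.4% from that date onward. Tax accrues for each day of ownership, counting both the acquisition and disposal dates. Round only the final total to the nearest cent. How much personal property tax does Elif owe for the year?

18 Mar – 7 Apr 1996: 21 days at 1.45% → €602,000 × 1.45% × 21/366 = €500.8443
8 Apr – 31 Dec 1996: 268 days at 1.4% → €602,000 × 1.4% × 268/366 = €6,171.3224
Total = €6,672.1667

€6,672.17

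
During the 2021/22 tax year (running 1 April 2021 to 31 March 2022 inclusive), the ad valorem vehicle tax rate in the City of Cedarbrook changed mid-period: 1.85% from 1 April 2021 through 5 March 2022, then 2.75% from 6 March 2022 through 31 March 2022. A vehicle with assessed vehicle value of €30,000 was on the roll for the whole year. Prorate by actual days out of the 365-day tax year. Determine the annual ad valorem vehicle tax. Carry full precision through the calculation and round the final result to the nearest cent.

1 April 2021 – 5 March 2022: 339 days at 1.85% → €30,000 × 1.85% × 339/365 = €515.4658
6 March – 31 March 2022: 26 days at 2.75% → €30,000 × 2.75% × 26/365 = €58.7671
Total = €574.2329

€574.23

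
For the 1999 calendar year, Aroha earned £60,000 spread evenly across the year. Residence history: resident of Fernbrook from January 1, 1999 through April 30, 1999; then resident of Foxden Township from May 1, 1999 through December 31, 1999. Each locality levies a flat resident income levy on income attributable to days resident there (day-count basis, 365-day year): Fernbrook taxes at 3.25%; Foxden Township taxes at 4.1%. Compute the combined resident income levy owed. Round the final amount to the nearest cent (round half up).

Fernbrook, January 1 – April 30, 1999: 120 days → £60,000 × 3.25% × 120/365 = £641.0959
Foxden Township, May 1 – December 31, 1999: 245 days → £60,000 × 4.1% × 245/365 = £1,651.2329
Total = £2,292.3288

£2,292.33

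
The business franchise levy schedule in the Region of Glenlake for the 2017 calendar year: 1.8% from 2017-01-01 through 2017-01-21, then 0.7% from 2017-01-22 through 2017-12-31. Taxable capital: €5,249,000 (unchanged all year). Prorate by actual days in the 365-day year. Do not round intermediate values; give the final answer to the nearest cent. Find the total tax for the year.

2017-01-01 to 2017-01-21: 21 days at 1.8% → €5,249,000 × 1.8% × 21/365 = €5,435.9507
2017-01-22 to 2017-12-31: 344 days at 0.7% → €5,249,000 × 0.7% × 344/365 = €34,629.0192
Total = €40,064.9699

€40,064.97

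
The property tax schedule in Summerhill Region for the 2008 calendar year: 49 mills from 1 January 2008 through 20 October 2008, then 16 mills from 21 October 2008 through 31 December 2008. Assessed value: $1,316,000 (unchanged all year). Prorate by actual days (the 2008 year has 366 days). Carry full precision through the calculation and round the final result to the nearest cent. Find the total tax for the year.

1 January – 20 October 2008: 294 days at 49 mills → $1,316,000 × 4.9% × 294/366 = $51,798.6230
21 October – 31 December 2008: 72 days at 16 mills → $1,316,000 × 1.6% × 72/366 = $4,142.1639
Total = $55,940.7869

$55,940.79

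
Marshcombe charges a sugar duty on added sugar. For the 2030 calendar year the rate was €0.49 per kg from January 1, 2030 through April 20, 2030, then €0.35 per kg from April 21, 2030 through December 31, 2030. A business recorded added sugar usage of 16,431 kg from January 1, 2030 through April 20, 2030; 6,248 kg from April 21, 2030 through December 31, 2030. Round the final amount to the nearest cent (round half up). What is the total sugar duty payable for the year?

January 1 – April 20, 2030: 16,431 kg at €0.49/kg → €8,051.19
April 21 – December 31, 2030: 6,248 kg at €0.35/kg → €2,186.80

€10,237.99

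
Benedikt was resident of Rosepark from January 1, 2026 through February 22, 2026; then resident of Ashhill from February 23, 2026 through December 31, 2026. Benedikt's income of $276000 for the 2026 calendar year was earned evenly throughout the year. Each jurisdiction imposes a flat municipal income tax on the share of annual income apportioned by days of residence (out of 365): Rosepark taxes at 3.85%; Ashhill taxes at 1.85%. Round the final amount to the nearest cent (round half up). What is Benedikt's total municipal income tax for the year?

$5907.53

Rosepark, January 1 – February 22, 2026: 53 days → $276000 × 3.85% × 53/365 = $1542.9534
Ashhill, February 23 – December 31, 2026: 312 days → $276000 × 1.85% × 312/365 = $4364.5808
Total = $5907.5342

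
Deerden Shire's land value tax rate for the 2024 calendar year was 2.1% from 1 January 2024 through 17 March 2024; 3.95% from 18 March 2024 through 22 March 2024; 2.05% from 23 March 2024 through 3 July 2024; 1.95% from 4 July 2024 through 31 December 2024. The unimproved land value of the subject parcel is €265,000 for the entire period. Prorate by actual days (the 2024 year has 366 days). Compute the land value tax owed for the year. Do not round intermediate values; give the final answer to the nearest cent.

1 January – 17 March 2024: 77 days at 2.1% → €265,000 × 2.1% × 77/366 = €1,170.7787
18 March – 22 March 2024: 5 days at 3.95% → €265,000 × 3.95% × 5/366 = €142.9986
23 March – 3 July 2024: 103 days at 2.05% → €265,000 × 2.05% × 103/366 = €1,528.8183
4 July – 31 December 2024: 181 days at 1.95% → €265,000 × 1.95% × 181/366 = €2,555.5123
Total = €5,398.1079

€5,398.11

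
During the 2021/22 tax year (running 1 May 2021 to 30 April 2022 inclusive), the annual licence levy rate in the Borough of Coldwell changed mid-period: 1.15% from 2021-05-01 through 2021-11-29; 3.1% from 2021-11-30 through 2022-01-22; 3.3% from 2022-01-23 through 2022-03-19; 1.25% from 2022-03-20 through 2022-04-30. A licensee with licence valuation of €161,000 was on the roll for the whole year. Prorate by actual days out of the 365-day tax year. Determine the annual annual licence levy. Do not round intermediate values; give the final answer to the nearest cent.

2021-05-01 to 2021-11-29: 213 days at 1.15% → €161,000 × 1.15% × 213/365 = €1,080.4644
2021-11-30 to 2022-01-22: 54 days at 3.1% → €161,000 × 3.1% × 54/365 = €738.3945
2022-01-23 to 2022-03-19: 56 days at 3.3% → €161,000 × 3.3% × 56/365 = €815.1452
2022-03-20 to 2022-04-30: 42 days at 1.25% → €161,000 × 1.25% × 42/365 = €231.5753
Total = €2,865.5795

€2,865.58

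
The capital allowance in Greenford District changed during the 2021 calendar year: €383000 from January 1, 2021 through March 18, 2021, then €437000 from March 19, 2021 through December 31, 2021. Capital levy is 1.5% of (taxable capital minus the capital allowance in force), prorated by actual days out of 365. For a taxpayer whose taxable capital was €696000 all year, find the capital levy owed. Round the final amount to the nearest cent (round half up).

January 1 – March 18, 2021: 77 days, exemption €383000 → (€696000 − €383000) × 1.5% × 77/365 = €990.4521
March 19 – December 31, 2021: 288 days, exemption €437000 → (€696000 − €437000) × 1.5% × 288/365 = €3065.4247
Total = €4055.8767

€4055.88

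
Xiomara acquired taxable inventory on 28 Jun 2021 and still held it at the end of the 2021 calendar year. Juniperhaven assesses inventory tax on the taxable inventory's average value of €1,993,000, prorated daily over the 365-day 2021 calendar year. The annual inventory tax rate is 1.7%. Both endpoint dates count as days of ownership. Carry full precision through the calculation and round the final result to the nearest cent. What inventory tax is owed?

Days held (28 Jun – 31 Dec 2021): 187 out of 365
Tax = €1,993,000 × 1.7% × 187/365 = €17,358.2110

€17,358.21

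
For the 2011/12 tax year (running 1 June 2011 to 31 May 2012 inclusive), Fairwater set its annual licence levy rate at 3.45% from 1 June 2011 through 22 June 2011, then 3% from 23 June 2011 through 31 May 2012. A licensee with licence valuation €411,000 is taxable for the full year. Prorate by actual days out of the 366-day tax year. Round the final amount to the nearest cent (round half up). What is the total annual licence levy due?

€12,441.17

1 June – 22 June 2011: 22 days at 3.45% → €411,000 × 3.45% × 22/366 = €852.3197
23 June 2011 – 31 May 2012: 344 days at 3% → €411,000 × 3% × 344/366 = €11,588.8525
Total = €12,441.1721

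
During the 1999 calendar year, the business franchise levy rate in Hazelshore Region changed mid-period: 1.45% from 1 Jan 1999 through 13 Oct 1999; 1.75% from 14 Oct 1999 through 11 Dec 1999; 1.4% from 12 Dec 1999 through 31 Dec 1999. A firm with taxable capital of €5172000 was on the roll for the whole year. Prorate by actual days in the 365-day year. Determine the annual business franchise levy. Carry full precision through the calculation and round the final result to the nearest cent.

1 Jan – 13 Oct 1999: 286 days at 1.45% → €5172000 × 1.45% × 286/365 = €58762.4219
14 Oct – 11 Dec 1999: 59 days at 1.75% → €5172000 × 1.75% × 59/365 = €14630.3836
12 Dec – 31 Dec 1999: 20 days at 1.4% → €5172000 × 1.4% × 20/365 = €3967.5616
Total = €77360.3671

€77360.37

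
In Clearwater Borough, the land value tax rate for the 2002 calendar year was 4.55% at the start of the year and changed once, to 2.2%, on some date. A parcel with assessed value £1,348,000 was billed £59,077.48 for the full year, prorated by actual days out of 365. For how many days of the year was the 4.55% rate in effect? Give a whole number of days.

Let d = days at the first rate; then 365 − d days at the second rate.
£1,348,000 × [4.55%·d + 2.2%·(365−d)] / 365 = £59,077.48
Solving gives d = 339, so the new rate took effect on December 6, 2002.

339 days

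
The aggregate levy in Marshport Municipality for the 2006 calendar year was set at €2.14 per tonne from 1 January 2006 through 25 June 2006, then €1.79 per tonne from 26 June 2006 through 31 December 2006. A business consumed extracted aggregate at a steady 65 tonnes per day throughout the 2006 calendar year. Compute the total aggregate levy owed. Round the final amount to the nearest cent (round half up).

1 January – 25 June 2006: 176 days × 65 tonnes/day = 11,440 tonnes at €2.14/tonne → €24,481.60
26 June – 31 December 2006: 189 days × 65 tonnes/day = 12,285 tonnes at €1.79/tonne → €21,990.15

€46,471.75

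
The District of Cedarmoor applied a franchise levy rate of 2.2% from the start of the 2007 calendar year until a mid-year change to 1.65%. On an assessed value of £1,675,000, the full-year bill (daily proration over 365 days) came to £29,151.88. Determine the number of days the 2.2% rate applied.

Let d = days at the first rate; then 365 − d days at the second rate.
£1,675,000 × [2.2%·d + 1.65%·(365−d)] / 365 = £29,151.88
Solving gives d = 60, so the new rate took effect on 2 Mar 2007.

60 days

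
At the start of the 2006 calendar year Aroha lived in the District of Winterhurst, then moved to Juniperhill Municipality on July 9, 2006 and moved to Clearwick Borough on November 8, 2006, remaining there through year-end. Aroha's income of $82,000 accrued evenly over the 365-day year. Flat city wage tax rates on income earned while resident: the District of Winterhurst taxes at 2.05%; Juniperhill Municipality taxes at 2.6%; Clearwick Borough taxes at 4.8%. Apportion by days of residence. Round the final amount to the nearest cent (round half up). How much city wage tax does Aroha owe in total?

The District of Winterhurst, January 1 – July 8, 2006: 189 days → $82,000 × 2.05% × 189/365 = $870.4356
Juniperhill Municipality, July 9 – November 7, 2006: 122 days → $82,000 × 2.6% × 122/365 = $712.6137
Clearwick Borough, November 8 – December 31, 2006: 54 days → $82,000 × 4.8% × 54/365 = $582.3123
Total = $2,165.3616

$2,165.36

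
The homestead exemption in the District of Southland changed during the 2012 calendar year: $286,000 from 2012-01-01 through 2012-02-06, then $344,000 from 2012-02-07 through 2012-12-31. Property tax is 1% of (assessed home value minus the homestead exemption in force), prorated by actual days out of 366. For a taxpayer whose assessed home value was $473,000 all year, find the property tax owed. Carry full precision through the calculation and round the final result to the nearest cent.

2012-01-01 to 2012-02-06: 37 days, exemption $286,000 → ($473,000 − $286,000) × 1% × 37/366 = $189.0437
2012-02-07 to 2012-12-31: 329 days, exemption $344,000 → ($473,000 − $344,000) × 1% × 329/366 = $1,159.5902
Total = $1,348.6339

$1,348.63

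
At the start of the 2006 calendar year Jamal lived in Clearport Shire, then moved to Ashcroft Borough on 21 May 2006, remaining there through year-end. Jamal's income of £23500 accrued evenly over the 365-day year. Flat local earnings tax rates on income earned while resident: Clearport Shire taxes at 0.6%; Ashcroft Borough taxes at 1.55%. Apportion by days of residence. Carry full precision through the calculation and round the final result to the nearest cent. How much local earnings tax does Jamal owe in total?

Clearport Shire, 1 January – 20 May 2006: 140 days → £23500 × 0.6% × 140/365 = £54.0822
Ashcroft Borough, 21 May – 31 December 2006: 225 days → £23500 × 1.55% × 225/365 = £224.5377
Total = £278.6199

£278.62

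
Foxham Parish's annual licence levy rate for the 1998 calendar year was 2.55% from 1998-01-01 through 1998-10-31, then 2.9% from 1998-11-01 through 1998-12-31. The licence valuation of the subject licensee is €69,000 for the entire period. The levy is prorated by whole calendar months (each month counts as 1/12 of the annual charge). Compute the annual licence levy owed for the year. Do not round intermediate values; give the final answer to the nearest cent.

1998-01-01 to 1998-10-31: 10 months at 2.55% → €69,000 × 2.55% × 10/12 = €1,466.2500
1998-11-01 to 1998-12-31: 2 months at 2.9% → €69,000 × 2.9% × 2/12 = €333.5000
Total = €1,799.7500

€1,799.75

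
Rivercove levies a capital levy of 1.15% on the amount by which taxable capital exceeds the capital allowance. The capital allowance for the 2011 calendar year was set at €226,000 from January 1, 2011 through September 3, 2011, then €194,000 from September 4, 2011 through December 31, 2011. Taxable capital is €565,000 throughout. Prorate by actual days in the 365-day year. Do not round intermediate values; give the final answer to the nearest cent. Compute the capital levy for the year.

€4,018.48

January 1 – September 3, 2011: 246 days, exemption €226,000 → (€565,000 − €226,000) × 1.15% × 246/365 = €2,627.4822
September 4 – December 31, 2011: 119 days, exemption €194,000 → (€565,000 − €194,000) × 1.15% × 119/365 = €1,390.9959
Total = €4,018.4781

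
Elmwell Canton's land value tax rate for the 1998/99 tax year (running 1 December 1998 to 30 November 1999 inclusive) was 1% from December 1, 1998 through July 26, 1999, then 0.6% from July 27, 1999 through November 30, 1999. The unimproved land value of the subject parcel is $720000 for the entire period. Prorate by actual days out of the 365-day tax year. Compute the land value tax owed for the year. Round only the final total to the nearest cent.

$6197.92

December 1, 1998 – July 26, 1999: 238 days at 1% → $720000 × 1% × 238/365 = $4694.7945
July 27 – November 30, 1999: 127 days at 0.6% → $720000 × 0.6% × 127/365 = $1503.1233
Total = $6197.9178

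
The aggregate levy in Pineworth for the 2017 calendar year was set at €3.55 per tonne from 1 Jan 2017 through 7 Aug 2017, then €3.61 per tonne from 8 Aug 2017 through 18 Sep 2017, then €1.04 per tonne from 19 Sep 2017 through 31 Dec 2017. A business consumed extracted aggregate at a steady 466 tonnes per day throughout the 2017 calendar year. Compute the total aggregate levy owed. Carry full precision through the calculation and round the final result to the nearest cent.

1 Jan – 7 Aug 2017: 219 days × 466 tonnes/day = 102,054 tonnes at €3.55/tonne → €362291.70
8 Aug – 18 Sep 2017: 42 days × 466 tonnes/day = 19,572 tonnes at €3.61/tonne → €70654.92
19 Sep – 31 Dec 2017: 104 days × 466 tonnes/day = 48,464 tonnes at €1.04/tonne → €50402.56

€483349.18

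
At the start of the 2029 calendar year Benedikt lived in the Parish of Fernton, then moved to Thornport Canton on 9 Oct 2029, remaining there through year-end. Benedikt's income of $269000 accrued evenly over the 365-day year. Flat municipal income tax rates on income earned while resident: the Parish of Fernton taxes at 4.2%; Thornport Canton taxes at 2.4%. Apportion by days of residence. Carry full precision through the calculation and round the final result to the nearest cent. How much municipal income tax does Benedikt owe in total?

$10183.68

The Parish of Fernton, 1 Jan – 8 Oct 2029: 281 days → $269000 × 4.2% × 281/365 = $8697.9123
Thornport Canton, 9 Oct – 31 Dec 2029: 84 days → $269000 × 2.4% × 84/365 = $1485.7644
Total = $10183.6767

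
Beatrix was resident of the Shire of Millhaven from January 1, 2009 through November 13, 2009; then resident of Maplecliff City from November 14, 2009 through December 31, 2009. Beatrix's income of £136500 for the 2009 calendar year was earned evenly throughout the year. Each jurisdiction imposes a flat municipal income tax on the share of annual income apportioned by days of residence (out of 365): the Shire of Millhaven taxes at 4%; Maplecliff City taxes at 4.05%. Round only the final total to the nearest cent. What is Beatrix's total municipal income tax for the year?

£5468.98

The Shire of Millhaven, January 1 – November 13, 2009: 317 days → £136500 × 4% × 317/365 = £4741.9726
Maplecliff City, November 14 – December 31, 2009: 48 days → £136500 × 4.05% × 48/365 = £727.0027
Total = £5468.9753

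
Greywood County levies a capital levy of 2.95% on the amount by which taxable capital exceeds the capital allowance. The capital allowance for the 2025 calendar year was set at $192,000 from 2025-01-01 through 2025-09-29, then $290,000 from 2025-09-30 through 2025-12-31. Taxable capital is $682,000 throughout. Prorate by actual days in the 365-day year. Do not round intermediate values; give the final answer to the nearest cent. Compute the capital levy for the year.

$13,718.39

2025-01-01 to 2025-09-29: 272 days, exemption $192,000 → ($682,000 − $192,000) × 2.95% × 272/365 = $10,771.9452
2025-09-30 to 2025-12-31: 93 days, exemption $290,000 → ($682,000 − $290,000) × 2.95% × 93/365 = $2,946.4438
Total = $13,718.3890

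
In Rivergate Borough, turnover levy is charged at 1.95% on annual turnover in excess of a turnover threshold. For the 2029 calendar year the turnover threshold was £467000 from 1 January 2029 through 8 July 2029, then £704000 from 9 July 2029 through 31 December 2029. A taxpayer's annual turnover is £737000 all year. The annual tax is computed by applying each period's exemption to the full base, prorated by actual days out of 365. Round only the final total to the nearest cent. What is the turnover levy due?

1 January – 8 July 2029: 189 days, exemption £467000 → (£737000 − £467000) × 1.95% × 189/365 = £2726.2603
9 July – 31 December 2029: 176 days, exemption £704000 → (£737000 − £704000) × 1.95% × 176/365 = £310.2904
Total = £3036.5507

£3036.55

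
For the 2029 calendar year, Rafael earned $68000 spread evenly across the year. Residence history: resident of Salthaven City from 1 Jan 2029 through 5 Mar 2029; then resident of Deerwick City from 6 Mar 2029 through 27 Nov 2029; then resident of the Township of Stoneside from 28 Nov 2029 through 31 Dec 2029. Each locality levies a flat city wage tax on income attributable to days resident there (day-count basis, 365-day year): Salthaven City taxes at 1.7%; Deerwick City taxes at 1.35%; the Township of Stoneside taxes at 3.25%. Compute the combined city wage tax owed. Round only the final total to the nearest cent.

Salthaven City, 1 Jan – 5 Mar 2029: 64 days → $68000 × 1.7% × 64/365 = $202.6959
Deerwick City, 6 Mar – 27 Nov 2029: 267 days → $68000 × 1.35% × 267/365 = $671.5233
The Township of Stoneside, 28 Nov – 31 Dec 2029: 34 days → $68000 × 3.25% × 34/365 = $205.8630
Total = $1080.0822

$1080.08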